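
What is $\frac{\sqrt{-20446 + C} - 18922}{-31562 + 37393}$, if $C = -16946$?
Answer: $- \frac{18922}{5831} + \frac{4 i \sqrt{2337}}{5831} \approx -3.2451 + 0.033162 i$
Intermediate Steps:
$\frac{\sqrt{-20446 + C} - 18922}{-31562 + 37393} = \frac{\sqrt{-20446 - 16946} - 18922}{-31562 + 37393} = \frac{\sqrt{-37392} - 18922}{5831} = \left(4 i \sqrt{2337} - 18922\right) \frac{1}{5831} = \left(-18922 + 4 i \sqrt{2337}\right) \frac{1}{5831} = - \frac{18922}{5831} + \frac{4 i \sqrt{2337}}{5831}$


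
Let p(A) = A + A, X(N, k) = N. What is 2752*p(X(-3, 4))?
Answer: -16512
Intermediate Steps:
p(A) = 2*A
2752*p(X(-3, 4)) = 2752*(2*(-3)) = 2752*(-6) = -16512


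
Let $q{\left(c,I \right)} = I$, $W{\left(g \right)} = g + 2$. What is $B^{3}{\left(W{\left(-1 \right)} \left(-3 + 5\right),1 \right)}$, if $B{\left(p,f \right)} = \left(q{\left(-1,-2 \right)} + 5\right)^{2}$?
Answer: $729$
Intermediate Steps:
$W{\left(g \right)} = 2 + g$
$B{\left(p,f \right)} = 9$ ($B{\left(p,f \right)} = \left(-2 + 5\right)^{2} = 3^{2} = 9$)
$B^{3}{\left(W{\left(-1 \right)} \left(-3 + 5\right),1 \right)} = 9^{3} = 729$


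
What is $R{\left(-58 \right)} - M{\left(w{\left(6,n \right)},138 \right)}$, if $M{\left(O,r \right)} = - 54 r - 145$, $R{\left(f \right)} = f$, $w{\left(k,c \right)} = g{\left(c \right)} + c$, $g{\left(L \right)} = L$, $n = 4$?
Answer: $7539$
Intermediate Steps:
$w{\left(k,c \right)} = 2 c$ ($w{\left(k,c \right)} = c + c = 2 c$)
$M{\left(O,r \right)} = -145 - 54 r$
$R{\left(-58 \right)} - M{\left(w{\left(6,n \right)},138 \right)} = -58 - \left(-145 - 7452\right) = -58 - -7597 = -58 + 7597 = 7539$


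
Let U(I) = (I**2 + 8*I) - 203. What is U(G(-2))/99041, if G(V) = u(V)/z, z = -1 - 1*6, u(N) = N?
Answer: -9831/4853009 ≈ -0.0020258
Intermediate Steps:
z = -7 (z = -1 - 6 = -7)
G(V) = -V/7 (G(V) = V/(-7) = V*(-1/7) = -V/7)
U(I) = -203 + I**2 + 8*I
U(G(-2))/99041 = (-203 + (-1/7*(-2))**2 + 8*(-1/7*(-2)))/99041 = (-203 + (2/7)**2 + 8*(2/7))*(1/99041) = (-203 + 4/49 + 16/7)*(1/99041) = -9831/49*1/99041 = -9831/4853009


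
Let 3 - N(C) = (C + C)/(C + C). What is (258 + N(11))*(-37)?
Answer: -9620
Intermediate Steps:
N(C) = 2 (N(C) = 3 - (C + C)/(C + C) = 3 - 2*C/(2*C) = 3 - 2*C*1/(2*C) = 3 - 1*1 = 3 - 1 = 2)
(258 + N(11))*(-37) = (258 + 2)*(-37) = 260*(-37) = -9620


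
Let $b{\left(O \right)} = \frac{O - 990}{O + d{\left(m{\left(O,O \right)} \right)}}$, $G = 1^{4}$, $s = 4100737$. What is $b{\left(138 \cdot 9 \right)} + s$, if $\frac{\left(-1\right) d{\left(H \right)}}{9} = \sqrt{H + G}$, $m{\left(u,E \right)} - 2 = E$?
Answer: $\frac{24329673909}{5933} + \frac{28 \sqrt{1245}}{17799} \approx 4.1007 \cdot 10^{6}$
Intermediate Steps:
$m{\left(u,E \right)} = 2 + E$
$G = 1$
$d{\left(H \right)} = - 9 \sqrt{1 + H}$ ($d{\left(H \right)} = - 9 \sqrt{H + 1} = - 9 \sqrt{1 + H}$)
$b{\left(O \right)} = \frac{-990 + O}{O - 9 \sqrt{3 + O}}$ ($b{\left(O \right)} = \frac{O - 990}{O - 9 \sqrt{1 + \left(2 + O\right)}} = \frac{-990 + O}{O - 9 \sqrt{3 + O}}$)
$b{\left(138 \cdot 9 \right)} + s = \frac{-990 + 138 \cdot 9}{138 \cdot 9 - 9 \sqrt{3 + 138 \cdot 9}} + 4100737 = \frac{-990 + 1242}{1242 - 9 \sqrt{3 + 1242}} + 4100737 = \frac{1}{1242 - 9 \sqrt{1245}} \cdot 252 + 4100737 = \frac{252}{1242 - 9 \sqrt{1245}} + 4100737 = 4100737 + \frac{252}{1242 - 9 \sqrt{1245}}$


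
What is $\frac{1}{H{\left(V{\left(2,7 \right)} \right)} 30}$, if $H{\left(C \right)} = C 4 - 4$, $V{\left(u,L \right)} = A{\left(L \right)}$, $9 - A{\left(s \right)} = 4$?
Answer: $\frac{1}{480} \approx 0.0020833$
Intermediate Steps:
$A{\left(s \right)} = 5$ ($A{\left(s \right)} = 9 - 4 = 5$)
$V{\left(u,L \right)} = 5$
$H{\left(C \right)} = -4 + 4 C$ ($H{\left(C \right)} = 4 C - 4 = -4 + 4 C$)
$\frac{1}{H{\left(V{\left(2,7 \right)} \right)} 30} = \frac{1}{\left(-4 + 4 \cdot 5\right) 30} = \frac{1}{\left(-4 + 20\right) 30} = \frac{1}{16 \cdot 30} = \frac{1}{480}$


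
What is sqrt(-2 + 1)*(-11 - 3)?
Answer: -14*I ≈ -14.0*I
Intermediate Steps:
sqrt(-2 + 1)*(-11 - 3) = sqrt(-1)*(-14) = I*(-14) = -14*I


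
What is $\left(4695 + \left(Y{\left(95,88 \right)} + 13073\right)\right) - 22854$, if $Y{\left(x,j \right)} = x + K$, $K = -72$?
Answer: $-5063$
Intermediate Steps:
$Y{\left(x,j \right)} = -72 + x$ ($Y{\left(x,j \right)} = x - 72 = -72 + x$)
$\left(4695 + \left(Y{\left(95,88 \right)} + 13073\right)\right) - 22854 = \left(4695 + \left(\left(-72 + 95\right) + 13073\right)\right) - 22854 = \left(4695 + \left(23 + 13073\right)\right) - 22854 = \left(4695 + 13096\right) - 22854 = 17791 - 22854 = -5063$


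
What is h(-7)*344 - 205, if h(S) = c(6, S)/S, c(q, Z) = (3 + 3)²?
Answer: -13819/7 ≈ -1974.1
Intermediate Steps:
c(q, Z) = 36 (c(q, Z) = 6² = 36)
h(S) = 36/S
h(-7)*344 - 205 = (36/(-7))*344 - 205 = (36*(-⅐))*344 - 205 = -36/7*344 - 205 = -12384/7 - 205 = -13819/7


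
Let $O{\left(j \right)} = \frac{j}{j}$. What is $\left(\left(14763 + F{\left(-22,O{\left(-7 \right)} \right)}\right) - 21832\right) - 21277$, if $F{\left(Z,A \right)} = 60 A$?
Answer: $-28286$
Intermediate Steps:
$O{\left(j \right)} = 1$
$\left(\left(14763 + F{\left(-22,O{\left(-7 \right)} \right)}\right) - 21832\right) - 21277 = \left(\left(14763 + 60 \cdot 1\right) - 21832\right) - 21277 = \left(\left(14763 + 60\right) - 21832\right) - 21277 = \left(14823 - 21832\right) - 21277 = -7009 - 21277 = -28286$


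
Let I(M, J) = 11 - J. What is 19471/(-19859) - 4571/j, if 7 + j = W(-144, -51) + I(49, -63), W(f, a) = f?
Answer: 12753746/218449 ≈ 58.383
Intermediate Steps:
j = -77 (j = -7 + (-144 + (11 - 1*(-63))) = -7 + (-144 + (11 + 63)) = -7 + (-144 + 74) = -7 - 70 = -77)
19471/(-19859) - 4571/j = 19471/(-19859) - 4571/(-77) = 19471*(-1/19859) - 4571*(-1/77) = -19471/19859 + 653/11 = 12753746/218449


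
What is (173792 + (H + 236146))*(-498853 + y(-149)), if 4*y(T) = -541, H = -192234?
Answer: -108631737978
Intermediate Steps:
y(T) = -541/4 (y(T) = (1/4)*(-541) = -541/4)
(173792 + (H + 236146))*(-498853 + y(-149)) = (173792 + (-192234 + 236146))*(-498853 - 541/4) = (173792 + 43912)*(-1995953/4) = 217704*(-1995953/4) = -108631737978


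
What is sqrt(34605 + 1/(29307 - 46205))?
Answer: sqrt(9881194873522)/16898 ≈ 186.02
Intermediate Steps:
sqrt(34605 + 1/(29307 - 46205)) = sqrt(34605 + 1/(-16898)) = sqrt(34605 - 1/16898) = sqrt(584755289/16898) = sqrt(9881194873522)/16898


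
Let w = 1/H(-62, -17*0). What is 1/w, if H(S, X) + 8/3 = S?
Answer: -194/3 ≈ -64.667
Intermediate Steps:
H(S, X) = -8/3 + S
w = -3/194 (w = 1/(-8/3 - 62) = 1/(-194/3) = -3/194 ≈ -0.015464)
1/w = 1/(-3/194) = -194/3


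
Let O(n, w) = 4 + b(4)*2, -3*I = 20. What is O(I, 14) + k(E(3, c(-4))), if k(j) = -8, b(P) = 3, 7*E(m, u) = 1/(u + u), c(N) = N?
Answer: 2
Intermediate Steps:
E(m, u) = 1/(14*u) (E(m, u) = 1/(7*(u + u)) = 1/(7*((2*u))) = (1/(2*u))/7 = 1/(14*u))
I = -20/3 (I = -⅓*20 = -20/3 ≈ -6.6667)
O(n, w) = 10 (O(n, w) = 4 + 3*2 = 4 + 6 = 10)
O(I, 14) + k(E(3, c(-4))) = 10 - 8 = 2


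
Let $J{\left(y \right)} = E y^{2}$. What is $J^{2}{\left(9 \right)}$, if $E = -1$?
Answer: $6561$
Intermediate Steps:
$J{\left(y \right)} = - y^{2}$
$J^{2}{\left(9 \right)} = \left(- 9^{2}\right)^{2} = \left(\left(-1\right) 81\right)^{2} = \left(-81\right)^{2} = 6561$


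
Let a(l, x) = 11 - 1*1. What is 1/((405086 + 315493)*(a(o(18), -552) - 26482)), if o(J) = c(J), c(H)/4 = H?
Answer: -1/19075167288 ≈ -5.2424e-11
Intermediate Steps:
c(H) = 4*H
o(J) = 4*J
a(l, x) = 10 (a(l, x) = 11 - 1 = 10)
1/((405086 + 315493)*(a(o(18), -552) - 26482)) = 1/((405086 + 315493)*(10 - 26482)) = 1/(720579*(-26472)) = 1/(-19075167288) = -1/19075167288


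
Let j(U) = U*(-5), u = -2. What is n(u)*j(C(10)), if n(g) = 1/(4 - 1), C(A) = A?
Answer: -50/3 ≈ -16.667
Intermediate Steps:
j(U) = -5*U
n(g) = ⅓ (n(g) = 1/3 = ⅓)
n(u)*j(C(10)) = (-5*10)/3 = (⅓)*(-50) = -50/3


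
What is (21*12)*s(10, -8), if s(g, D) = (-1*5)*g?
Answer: -12600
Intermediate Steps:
s(g, D) = -5*g
(21*12)*s(10, -8) = (21*12)*(-5*10) = 252*(-50) = -12600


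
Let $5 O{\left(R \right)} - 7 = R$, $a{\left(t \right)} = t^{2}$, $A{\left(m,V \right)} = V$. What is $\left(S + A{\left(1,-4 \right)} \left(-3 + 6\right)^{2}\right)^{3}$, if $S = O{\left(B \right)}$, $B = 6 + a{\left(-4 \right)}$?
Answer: $- \frac{3442951}{125} \approx -27544.0$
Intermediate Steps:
$B = 22$ ($B = 6 + \left(-4\right)^{2} = 6 + 16 = 22$)
$O{\left(R \right)} = \frac{7}{5} + \frac{R}{5}$
$S = \frac{29}{5}$ ($S = \frac{7}{5} + \frac{1}{5} \cdot 22 = \frac{7}{5} + \frac{22}{5} = \frac{29}{5} \approx 5.8$)
$\left(S + A{\left(1,-4 \right)} \left(-3 + 6\right)^{2}\right)^{3} = \left(\frac{29}{5} - 4 \left(-3 + 6\right)^{2}\right)^{3} = \left(\frac{29}{5} - 4 \cdot 3^{2}\right)^{3} = \left(\frac{29}{5} - 36\right)^{3} = \left(- \frac{151}{5}\right)^{3} = - \frac{3442951}{125}$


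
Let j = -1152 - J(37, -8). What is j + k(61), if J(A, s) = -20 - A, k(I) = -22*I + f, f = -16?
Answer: -2453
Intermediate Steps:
k(I) = -16 - 22*I (k(I) = -22*I - 16 = -16 - 22*I)
j = -1095 (j = -1152 - (-20 - 1*37) = -1152 - (-20 - 37) = -1152 - 1*(-57) = -1152 + 57 = -1095)
j + k(61) = -1095 + (-16 - 22*61) = -1095 + (-16 - 1342) = -1095 - 1358 = -2453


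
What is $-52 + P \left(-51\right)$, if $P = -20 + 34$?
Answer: $-766$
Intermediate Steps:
$P = 14$
$-52 + P \left(-51\right) = -52 + 14 \left(-51\right) = -52 - 714 = -766$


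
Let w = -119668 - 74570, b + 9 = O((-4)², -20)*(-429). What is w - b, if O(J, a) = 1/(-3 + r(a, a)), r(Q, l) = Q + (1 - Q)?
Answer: -388887/2 ≈ -1.9444e+5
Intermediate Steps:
r(Q, l) = 1
O(J, a) = -½ (O(J, a) = 1/(-3 + 1) = 1/(-2) = -½)
b = 411/2 (b = -9 - ½*(-429) = -9 + 429/2 = 411/2 ≈ 205.50)
w = -194238
w - b = -194238 - 1*411/2 = -194238 - 411/2 = -388887/2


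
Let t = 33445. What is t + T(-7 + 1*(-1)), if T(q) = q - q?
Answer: 33445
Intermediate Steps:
T(q) = 0
t + T(-7 + 1*(-1)) = 33445 + 0 = 33445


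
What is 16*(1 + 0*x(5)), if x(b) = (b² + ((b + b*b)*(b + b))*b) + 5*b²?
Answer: 16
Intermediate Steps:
x(b) = 6*b² + 2*b²*(b + b²) (x(b) = (b² + ((b + b²)*(2*b))*b) + 5*b² = (b² + (2*b*(b + b²))*b) + 5*b² = (b² + 2*b²*(b + b²)) + 5*b² = 6*b² + 2*b²*(b + b²))
16*(1 + 0*x(5)) = 16*(1 + 0*(2*5²*(3 + 5 + 5²))) = 16*(1 + 0*(2*25*(3 + 5 + 25))) = 16*(1 + 0*(2*25*33)) = 16*(1 + 0*1650) = 16*(1 + 0) = 16*1 = 16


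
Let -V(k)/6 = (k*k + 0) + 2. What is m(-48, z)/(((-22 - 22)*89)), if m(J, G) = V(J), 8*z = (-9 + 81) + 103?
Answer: 3459/979 ≈ 3.5332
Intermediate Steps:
z = 175/8 (z = ((-9 + 81) + 103)/8 = (72 + 103)/8 = (⅛)*175 = 175/8 ≈ 21.875)
V(k) = -12 - 6*k² (V(k) = -6*((k*k + 0) + 2) = -6*((k² + 0) + 2) = -6*(k² + 2) = -6*(2 + k²) = -12 - 6*k²)
m(J, G) = -12 - 6*J²
m(-48, z)/(((-22 - 22)*89)) = (-12 - 6*(-48)²)/(((-22 - 22)*89)) = (-12 - 6*2304)/((-44*89)) = (-12 - 13824)/(-3916) = -13836*(-1/3916) = 3459/979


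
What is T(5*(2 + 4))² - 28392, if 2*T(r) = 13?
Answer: -113399/4 ≈ -28350.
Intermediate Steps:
T(r) = 13/2 (T(r) = (½)*13 = 13/2)
T(5*(2 + 4))² - 28392 = (13/2)² - 28392 = 169/4 - 28392 = -113399/4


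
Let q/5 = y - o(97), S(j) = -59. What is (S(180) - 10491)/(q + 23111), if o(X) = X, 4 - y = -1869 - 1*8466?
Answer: -10550/74321 ≈ -0.14195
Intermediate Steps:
y = 10339 (y = 4 - (-1869 - 1*8466) = 4 - (-1869 - 8466) = 4 - 1*(-10335) = 4 + 10335 = 10339)
q = 51210 (q = 5*(10339 - 1*97) = 5*(10339 - 97) = 5*10242 = 51210)
(S(180) - 10491)/(q + 23111) = (-59 - 10491)/(51210 + 23111) = -10550/74321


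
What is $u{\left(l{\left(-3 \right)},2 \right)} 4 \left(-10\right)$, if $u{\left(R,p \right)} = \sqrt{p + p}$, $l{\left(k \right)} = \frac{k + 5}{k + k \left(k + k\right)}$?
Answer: $-80$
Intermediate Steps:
$l{\left(k \right)} = \frac{5 + k}{k + 2 k^{2}}$ ($l{\left(k \right)} = \frac{5 + k}{k + k 2 k} = \frac{5 + k}{k + 2 k^{2}}$)
$u{\left(R,p \right)} = \sqrt{2} \sqrt{p}$ ($u{\left(R,p \right)} = \sqrt{2 p} = \sqrt{2} \sqrt{p}$)
$u{\left(l{\left(-3 \right)},2 \right)} 4 \left(-10\right) = \sqrt{2} \sqrt{2} \cdot 4 \left(-10\right) = 2 \cdot 4 \left(-10\right) = 8 \left(-10\right) = -80$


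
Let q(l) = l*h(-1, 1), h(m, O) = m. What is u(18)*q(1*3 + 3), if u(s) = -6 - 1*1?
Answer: 42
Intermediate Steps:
u(s) = -7 (u(s) = -6 - 1 = -7)
q(l) = -l (q(l) = l*(-1) = -l)
u(18)*q(1*3 + 3) = -(-7)*(1*3 + 3) = -(-7)*(3 + 3) = -(-7)*6 = -7*(-6) = 42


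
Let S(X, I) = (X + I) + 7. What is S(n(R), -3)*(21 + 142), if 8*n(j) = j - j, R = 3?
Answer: 652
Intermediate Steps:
n(j) = 0 (n(j) = (j - j)/8 = (1/8)*0 = 0)
S(X, I) = 7 + I + X (S(X, I) = (I + X) + 7 = 7 + I + X)
S(n(R), -3)*(21 + 142) = (7 - 3 + 0)*(21 + 142) = 4*163 = 652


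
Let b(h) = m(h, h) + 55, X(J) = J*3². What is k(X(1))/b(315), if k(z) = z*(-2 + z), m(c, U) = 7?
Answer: 63/62 ≈ 1.0161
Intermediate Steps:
X(J) = 9*J (X(J) = J*9 = 9*J)
b(h) = 62 (b(h) = 7 + 55 = 62)
k(X(1))/b(315) = ((9*1)*(-2 + 9*1))/62 = (9*(-2 + 9))*(1/62) = (9*7)*(1/62) = 63*(1/62) = 63/62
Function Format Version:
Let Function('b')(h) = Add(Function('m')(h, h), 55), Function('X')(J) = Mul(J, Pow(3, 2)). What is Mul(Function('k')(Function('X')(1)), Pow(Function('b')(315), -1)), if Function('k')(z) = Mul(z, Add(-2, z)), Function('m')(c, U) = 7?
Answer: Rational(63, 62) ≈ 1.0161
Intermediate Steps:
Function('X')(J) = Mul(9, J) (Function('X')(J) = Mul(J, 9) = Mul(9, J))
Function('b')(h) = 62 (Function('b')(h) = Add(7, 55) = 62)
Mul(Function('k')(Function('X')(1)), Pow(Function('b')(315), -1)) = Mul(Mul(Mul(9, 1), Add(-2, Mul(9, 1))), Pow(62, -1)) = Mul(Mul(9, Add(-2, 9)), Rational(1, 62)) = Mul(Mul(9, 7), Rational(1, 62)) = Mul(63, Rational(1, 62)) = Rational(63, 62)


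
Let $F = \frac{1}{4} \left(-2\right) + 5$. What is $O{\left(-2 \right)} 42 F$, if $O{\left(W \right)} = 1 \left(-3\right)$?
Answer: $-567$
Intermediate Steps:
$F = \frac{9}{2}$ ($F = \frac{1}{4} \left(-2\right) + 5 = - \frac{1}{2} + 5 = \frac{9}{2} \approx 4.5$)
$O{\left(W \right)} = -3$
$O{\left(-2 \right)} 42 F = \left(-3\right) 42 \cdot \frac{9}{2} = \left(-126\right) \frac{9}{2} = -567$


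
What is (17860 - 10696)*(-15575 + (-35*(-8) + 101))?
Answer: -108849816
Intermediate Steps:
(17860 - 10696)*(-15575 + (-35*(-8) + 101)) = 7164*(-15575 + (280 + 101)) = 7164*(-15575 + 381) = 7164*(-15194) = -108849816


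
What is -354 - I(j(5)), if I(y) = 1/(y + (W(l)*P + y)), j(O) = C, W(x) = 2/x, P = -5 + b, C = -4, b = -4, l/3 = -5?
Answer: -12031/34 ≈ -353.85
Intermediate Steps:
l = -15 (l = 3*(-5) = -15)
P = -9 (P = -5 - 4 = -9)
j(O) = -4
I(y) = 1/(6/5 + 2*y) (I(y) = 1/(y + ((2/(-15))*(-9) + y)) = 1/(y + ((2*(-1/15))*(-9) + y)) = 1/(y + (-2/15*(-9) + y)) = 1/(y + (6/5 + y)) = 1/(6/5 + 2*y))
-354 - I(j(5)) = -354 - 5/(2*(3 + 5*(-4))) = -354 - 5/(2*(3 - 20)) = -354 - 5/(2*(-17)) = -354 - 5*(-1)/(2*17) = -354 - 1*(-5/34) = -354 + 5/34 = -12031/34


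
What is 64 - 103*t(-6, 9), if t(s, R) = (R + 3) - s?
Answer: -1790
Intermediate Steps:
t(s, R) = 3 + R - s (t(s, R) = (3 + R) - s = 3 + R - s)
64 - 103*t(-6, 9) = 64 - 103*(3 + 9 - 1*(-6)) = 64 - 103*(3 + 9 + 6) = 64 - 103*18 = 64 - 1854 = -1790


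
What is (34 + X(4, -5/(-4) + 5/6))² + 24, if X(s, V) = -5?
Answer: 865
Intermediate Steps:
(34 + X(4, -5/(-4) + 5/6))² + 24 = (34 - 5)² + 24 = 29² + 24 = 841 + 24 = 865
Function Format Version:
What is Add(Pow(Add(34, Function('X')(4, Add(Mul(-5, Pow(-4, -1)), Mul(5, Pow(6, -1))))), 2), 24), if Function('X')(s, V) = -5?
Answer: 865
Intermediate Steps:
Add(Pow(Add(34, Function('X')(4, Add(Mul(-5, Pow(-4, -1)), Mul(5, Pow(6, -1))))), 2), 24) = Add(Pow(Add(34, -5), 2), 24) = Add(Pow(29, 2), 24) = Add(841, 24) = 865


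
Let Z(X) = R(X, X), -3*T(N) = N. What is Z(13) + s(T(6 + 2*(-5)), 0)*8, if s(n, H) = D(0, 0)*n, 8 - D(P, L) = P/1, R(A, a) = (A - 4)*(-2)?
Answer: 202/3 ≈ 67.333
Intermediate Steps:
T(N) = -N/3
R(A, a) = 8 - 2*A (R(A, a) = (-4 + A)*(-2) = 8 - 2*A)
D(P, L) = 8 - P (D(P, L) = 8 - P/1 = 8 - P)
Z(X) = 8 - 2*X
s(n, H) = 8*n (s(n, H) = (8 - 1*0)*n = (8 + 0)*n = 8*n)
Z(13) + s(T(6 + 2*(-5)), 0)*8 = (8 - 2*13) + (8*(-(6 + 2*(-5))/3))*8 = (8 - 26) + (8*(-(6 - 10)/3))*8 = -18 + (8*(-⅓*(-4)))*8 = -18 + (8*(4/3))*8 = -18 + (32/3)*8 = -18 + 256/3 = 202/3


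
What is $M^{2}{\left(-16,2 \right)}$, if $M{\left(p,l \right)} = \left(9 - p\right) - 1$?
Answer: $576$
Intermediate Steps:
$M{\left(p,l \right)} = 8 - p$
$M^{2}{\left(-16,2 \right)} = \left(8 - -16\right)^{2} = \left(8 + 16\right)^{2} = 24^{2} = 576$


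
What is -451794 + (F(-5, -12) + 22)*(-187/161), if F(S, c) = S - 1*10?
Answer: -10391449/23 ≈ -4.5180e+5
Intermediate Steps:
F(S, c) = -10 + S (F(S, c) = S - 10 = -10 + S)
-451794 + (F(-5, -12) + 22)*(-187/161) = -451794 + ((-10 - 5) + 22)*(-187/161) = -451794 + (-15 + 22)*(-187*1/161) = -451794 + 7*(-187/161) = -451794 - 187/23 = -10391449/23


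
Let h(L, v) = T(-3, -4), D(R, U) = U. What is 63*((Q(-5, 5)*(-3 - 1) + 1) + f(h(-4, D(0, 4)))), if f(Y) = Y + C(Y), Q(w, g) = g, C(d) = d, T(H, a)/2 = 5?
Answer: 63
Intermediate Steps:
T(H, a) = 10 (T(H, a) = 2*5 = 10)
h(L, v) = 10
f(Y) = 2*Y (f(Y) = Y + Y = 2*Y)
63*((Q(-5, 5)*(-3 - 1) + 1) + f(h(-4, D(0, 4)))) = 63*((5*(-3 - 1) + 1) + 2*10) = 63*((5*(-4) + 1) + 20) = 63*((-20 + 1) + 20) = 63*(-19 + 20) = 63*1 = 63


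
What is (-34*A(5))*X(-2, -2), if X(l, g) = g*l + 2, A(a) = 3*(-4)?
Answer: 2448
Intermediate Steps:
A(a) = -12
X(l, g) = 2 + g*l
(-34*A(5))*X(-2, -2) = (-34*(-12))*(2 - 2*(-2)) = 408*(2 + 4) = 408*6 = 2448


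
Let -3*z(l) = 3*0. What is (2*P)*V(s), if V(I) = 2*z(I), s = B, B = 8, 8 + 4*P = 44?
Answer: 0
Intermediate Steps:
P = 9 (P = -2 + (1/4)*44 = -2 + 11 = 9)
z(l) = 0 (z(l) = -0 = -1/3*0 = 0)
s = 8
V(I) = 0 (V(I) = 2*0 = 0)
(2*P)*V(s) = (2*9)*0 = 18*0 = 0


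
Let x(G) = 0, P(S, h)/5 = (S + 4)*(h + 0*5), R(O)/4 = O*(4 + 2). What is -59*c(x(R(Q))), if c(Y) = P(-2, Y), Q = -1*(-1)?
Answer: 0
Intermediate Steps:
Q = 1
R(O) = 24*O (R(O) = 4*(O*(4 + 2)) = 4*(O*6) = 4*(6*O) = 24*O)
P(S, h) = 5*h*(4 + S) (P(S, h) = 5*((S + 4)*(h + 0*5)) = 5*((4 + S)*(h + 0)) = 5*((4 + S)*h) = 5*(h*(4 + S)) = 5*h*(4 + S))
c(Y) = 10*Y (c(Y) = 5*Y*(4 - 2) = 5*Y*2 = 10*Y)
-59*c(x(R(Q))) = -590*0 = -59*0 = 0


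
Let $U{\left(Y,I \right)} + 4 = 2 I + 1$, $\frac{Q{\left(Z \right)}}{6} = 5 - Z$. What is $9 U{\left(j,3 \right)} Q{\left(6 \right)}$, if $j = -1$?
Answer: $-162$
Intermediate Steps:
$Q{\left(Z \right)} = 30 - 6 Z$ ($Q{\left(Z \right)} = 6 \left(5 - Z\right) = 30 - 6 Z$)
$U{\left(Y,I \right)} = -3 + 2 I$ ($U{\left(Y,I \right)} = -4 + \left(2 I + 1\right) = -4 + \left(1 + 2 I\right) = -3 + 2 I$)
$9 U{\left(j,3 \right)} Q{\left(6 \right)} = 9 \left(-3 + 2 \cdot 3\right) \left(30 - 36\right) = 9 \left(-3 + 6\right) \left(30 - 36\right) = 9 \cdot 3 \left(-6\right) = 27 \left(-6\right) = -162$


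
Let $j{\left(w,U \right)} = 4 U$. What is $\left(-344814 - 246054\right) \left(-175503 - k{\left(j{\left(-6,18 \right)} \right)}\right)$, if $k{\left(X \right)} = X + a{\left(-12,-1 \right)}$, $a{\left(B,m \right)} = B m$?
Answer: $103748739516$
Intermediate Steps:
$k{\left(X \right)} = 12 + X$ ($k{\left(X \right)} = X - -12 = X + 12 = 12 + X$)
$\left(-344814 - 246054\right) \left(-175503 - k{\left(j{\left(-6,18 \right)} \right)}\right) = \left(-344814 - 246054\right) \left(-175503 - \left(12 + 4 \cdot 18\right)\right) = - 590868 \left(-175503 - \left(12 + 72\right)\right) = - 590868 \left(-175503 - 84\right) = \left(-590868\right) \left(-175587\right) = 103748739516$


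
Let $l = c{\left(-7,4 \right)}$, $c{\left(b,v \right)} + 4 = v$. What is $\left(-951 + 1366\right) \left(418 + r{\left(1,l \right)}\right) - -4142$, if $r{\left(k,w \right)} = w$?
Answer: $177612$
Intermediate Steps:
$c{\left(b,v \right)} = -4 + v$
$l = 0$ ($l = -4 + 4 = 0$)
$\left(-951 + 1366\right) \left(418 + r{\left(1,l \right)}\right) - -4142 = \left(-951 + 1366\right) \left(418 + 0\right) - -4142 = 415 \cdot 418 + 4142 = 173470 + 4142 = 177612$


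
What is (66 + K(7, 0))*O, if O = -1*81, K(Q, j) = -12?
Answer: -4374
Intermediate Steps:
O = -81
(66 + K(7, 0))*O = (66 - 12)*(-81) = 54*(-81) = -4374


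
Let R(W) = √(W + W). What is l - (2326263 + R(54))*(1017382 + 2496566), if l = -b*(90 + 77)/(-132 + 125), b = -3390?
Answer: -57220571080398/7 - 21083688*√3 ≈ -8.1744e+12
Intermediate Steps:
R(W) = √2*√W (R(W) = √(2*W) = √2*√W)
l = -566130/7 (l = -(-3390)*(90 + 77)/(-132 + 125) = -(-3390)*167/(-7) = -(-3390)*167*(-⅐) = -(-3390)*(-167)/7 = -1*566130/7 = -566130/7 ≈ -80876.)
l - (2326263 + R(54))*(1017382 + 2496566) = -566130/7 - (2326263 + √2*√54)*(1017382 + 2496566) = -566130/7 - (2326263 + √2*(3*√6))*3513948 = -566130/7 - (2326263 + 6*√3)*3513948 = -566130/7 - (8174367216324 + 21083688*√3) = -566130/7 + (-8174367216324 - 21083688*√3) = -57220571080398/7 - 21083688*√3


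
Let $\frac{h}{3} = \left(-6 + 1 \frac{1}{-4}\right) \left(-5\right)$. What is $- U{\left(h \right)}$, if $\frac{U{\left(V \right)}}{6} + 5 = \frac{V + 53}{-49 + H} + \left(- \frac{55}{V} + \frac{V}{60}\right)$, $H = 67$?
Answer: $- \frac{14863}{600} \approx -24.772$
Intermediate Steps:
$h = \frac{375}{4}$ ($h = 3 \left(-6 + 1 \frac{1}{-4}\right) \left(-5\right) = 3 \left(-6 + 1 \left(- \frac{1}{4}\right)\right) \left(-5\right) = 3 \left(-6 - \frac{1}{4}\right) \left(-5\right) = 3 \left(\left(- \frac{25}{4}\right) \left(-5\right)\right) = 3 \cdot \frac{125}{4} = \frac{375}{4} \approx 93.75$)
$U{\left(V \right)} = - \frac{37}{3} - \frac{330}{V} + \frac{13 V}{30}$ ($U{\left(V \right)} = -30 + 6 \left(\frac{V + 53}{-49 + 67} + \left(- \frac{55}{V} + \frac{V}{60}\right)\right) = -30 + 6 \left(\frac{53 + V}{18} + \left(- \frac{55}{V} + V \frac{1}{60}\right)\right) = -30 + 6 \left(\left(53 + V\right) \frac{1}{18} + \left(- \frac{55}{V} + \frac{V}{60}\right)\right) = -30 + 6 \left(\left(\frac{53}{18} + \frac{V}{18}\right) + \left(- \frac{55}{V} + \frac{V}{60}\right)\right) = -30 + 6 \left(\frac{53}{18} - \frac{55}{V} + \frac{13 V}{180}\right) = -30 + \left(\frac{53}{3} - \frac{330}{V} + \frac{13 V}{30}\right) = - \frac{37}{3} - \frac{330}{V} + \frac{13 V}{30}$)
$- U{\left(h \right)} = - (- \frac{37}{3} - \frac{330}{\frac{375}{4}} + \frac{13}{30} \cdot \frac{375}{4}) = - (- \frac{37}{3} - \frac{88}{25} + \frac{325}{8}) = \left(-1\right) \frac{14863}{600} = - \frac{14863}{600}$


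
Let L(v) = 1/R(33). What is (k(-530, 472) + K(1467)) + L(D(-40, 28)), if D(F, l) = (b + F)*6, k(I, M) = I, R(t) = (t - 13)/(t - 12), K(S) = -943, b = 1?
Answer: -29439/20 ≈ -1471.9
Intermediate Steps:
R(t) = (-13 + t)/(-12 + t)
D(F, l) = 6 + 6*F (D(F, l) = (1 + F)*6 = 6 + 6*F)
L(v) = 21/20 (L(v) = 1/((-13 + 33)/(-12 + 33)) = 1/(20/21) = 21/20)
(k(-530, 472) + K(1467)) + L(D(-40, 28)) = (-530 - 943) + 21/20 = -1473 + 21/20 = -29439/20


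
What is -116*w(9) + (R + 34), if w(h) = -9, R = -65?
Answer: 1013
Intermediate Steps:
-116*w(9) + (R + 34) = -116*(-9) + (-65 + 34) = 1044 - 31 = 1013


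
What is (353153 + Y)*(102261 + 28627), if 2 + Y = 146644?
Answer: 65417167960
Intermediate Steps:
Y = 146642 (Y = -2 + 146644 = 146642)
(353153 + Y)*(102261 + 28627) = (353153 + 146642)*(102261 + 28627) = 499795*130888 = 65417167960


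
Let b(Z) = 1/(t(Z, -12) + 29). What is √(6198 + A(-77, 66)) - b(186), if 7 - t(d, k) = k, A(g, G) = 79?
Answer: -1/48 + √6277 ≈ 79.207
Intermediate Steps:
t(d, k) = 7 - k
b(Z) = 1/48 (b(Z) = 1/((7 - 1*(-12)) + 29) = 1/((7 + 12) + 29) = 1/(19 + 29) = 1/48)
√(6198 + A(-77, 66)) - b(186) = √(6198 + 79) - 1*1/48 = √6277 - 1/48 = -1/48 + √6277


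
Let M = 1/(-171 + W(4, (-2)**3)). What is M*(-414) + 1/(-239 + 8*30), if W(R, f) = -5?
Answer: 295/88 ≈ 3.3523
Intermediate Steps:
M = -1/176 (M = 1/(-171 - 5) = 1/(-176) = -1/176 ≈ -0.0056818)
M*(-414) + 1/(-239 + 8*30) = -1/176*(-414) + 1/(-239 + 8*30) = 207/88 + 1/(-239 + 240) = 207/88 + 1/1 = 207/88 + 1 = 295/88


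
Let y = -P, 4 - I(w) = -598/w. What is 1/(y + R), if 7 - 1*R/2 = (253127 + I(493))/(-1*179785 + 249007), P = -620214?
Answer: 17063223/10582963880663 ≈ 1.6123e-6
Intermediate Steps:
I(w) = 4 + 598/w (I(w) = 4 - (-598)/w = 4 + 598/w)
y = 620214 (y = -1*(-620214) = 620214)
R = 114090941/17063223 (R = 14 - 2*(253127 + (4 + 598/493))/(-1*179785 + 249007) = 14 - 2*(253127 + (4 + 598*(1/493)))/(-179785 + 249007) = 14 - 2*(253127 + (4 + 598/493))/69222 = 14 - 2*(253127 + 2570/493)/69222 = 14 - 249588362/(493*69222) = 14 - 2*124794181/34126446 = 14 - 124794181/17063223 = 114090941/17063223 ≈ 6.6864)
1/(y + R) = 1/(620214 + 114090941/17063223) = 1/(10582963880663/17063223) = 17063223/10582963880663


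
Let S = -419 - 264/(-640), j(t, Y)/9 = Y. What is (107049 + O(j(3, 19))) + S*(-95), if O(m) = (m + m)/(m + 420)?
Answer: 462762113/3152 ≈ 1.4682e+5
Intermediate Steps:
j(t, Y) = 9*Y
S = -33487/80 (S = -419 - 264*(-1)/640 = -419 - 1*(-33/80) = -419 + 33/80 = -33487/80 ≈ -418.59)
O(m) = 2*m/(420 + m) (O(m) = (2*m)/(420 + m) = 2*m/(420 + m))
(107049 + O(j(3, 19))) + S*(-95) = (107049 + 2*(9*19)/(420 + 9*19)) - 33487/80*(-95) = (107049 + 2*171/(420 + 171)) + 636253/16 = (107049 + 2*171/591) + 636253/16 = (107049 + 2*171*(1/591)) + 636253/16 = (107049 + 114/197) + 636253/16 = 21088767/197 + 636253/16 = 462762113/3152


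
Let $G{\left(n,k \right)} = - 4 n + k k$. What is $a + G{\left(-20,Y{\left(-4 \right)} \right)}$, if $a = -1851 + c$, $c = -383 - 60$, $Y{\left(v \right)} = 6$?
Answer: $-2178$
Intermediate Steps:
$c = -443$
$G{\left(n,k \right)} = k^{2} - 4 n$ ($G{\left(n,k \right)} = - 4 n + k^{2} = k^{2} - 4 n$)
$a = -2294$ ($a = -1851 - 443 = -2294$)
$a + G{\left(-20,Y{\left(-4 \right)} \right)} = -2294 + \left(6^{2} - -80\right) = -2294 + \left(36 + 80\right) = -2294 + 116 = -2178$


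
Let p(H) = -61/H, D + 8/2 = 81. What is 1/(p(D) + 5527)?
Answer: 77/425518 ≈ 0.00018096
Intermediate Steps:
D = 77 (D = -4 + 81 = 77)
1/(p(D) + 5527) = 1/(-61/77 + 5527) = 1/(425518/77) = 77/425518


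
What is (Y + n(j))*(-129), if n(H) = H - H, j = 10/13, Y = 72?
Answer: -9288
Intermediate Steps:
j = 10/13 (j = 10*(1/13) = 10/13 ≈ 0.76923)
n(H) = 0
(Y + n(j))*(-129) = (72 + 0)*(-129) = 72*(-129) = -9288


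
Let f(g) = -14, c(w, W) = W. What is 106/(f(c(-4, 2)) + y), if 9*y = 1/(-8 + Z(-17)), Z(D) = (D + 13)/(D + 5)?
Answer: -7314/967 ≈ -7.5636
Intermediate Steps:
Z(D) = (13 + D)/(5 + D)
y = -1/69 (y = 1/(9*(-8 + (13 - 17)/(5 - 17))) = 1/(9*(-8 - 4/(-12))) = 1/(9*(-8 - 1/12*(-4))) = 1/(9*(-8 + 1/3)) = 1/(9*(-23/3)) = (1/9)*(-3/23) = -1/69 ≈ -0.014493)
106/(f(c(-4, 2)) + y) = 106/(-14 - 1/69) = 106/(-967/69) = 106*(-69/967) = -7314/967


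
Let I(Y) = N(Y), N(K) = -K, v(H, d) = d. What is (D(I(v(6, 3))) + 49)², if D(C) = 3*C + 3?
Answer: 1849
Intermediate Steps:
I(Y) = -Y
D(C) = 3 + 3*C
(D(I(v(6, 3))) + 49)² = ((3 + 3*(-1*3)) + 49)² = ((3 + 3*(-3)) + 49)² = ((3 - 9) + 49)² = (-6 + 49)² = 43² = 1849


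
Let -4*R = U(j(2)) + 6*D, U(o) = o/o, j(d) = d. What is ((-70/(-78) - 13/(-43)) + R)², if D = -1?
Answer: 270043489/44997264 ≈ 6.0013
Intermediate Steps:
U(o) = 1
R = 5/4 (R = -(1 + 6*(-1))/4 = -(1 - 6)/4 = -¼*(-5) = 5/4 ≈ 1.2500)
((-70/(-78) - 13/(-43)) + R)² = ((-70/(-78) - 13/(-43)) + 5/4)² = ((-70*(-1/78) - 13*(-1/43)) + 5/4)² = ((35/39 + 13/43) + 5/4)² = (2012/1677 + 5/4)² = (16433/6708)² = 270043489/44997264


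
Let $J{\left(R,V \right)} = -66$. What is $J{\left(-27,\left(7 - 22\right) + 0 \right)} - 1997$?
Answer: $-2063$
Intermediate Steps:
$J{\left(-27,\left(7 - 22\right) + 0 \right)} - 1997 = -66 - 1997 = -2063$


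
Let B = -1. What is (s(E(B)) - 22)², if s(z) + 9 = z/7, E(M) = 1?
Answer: 46656/49 ≈ 952.16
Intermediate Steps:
s(z) = -9 + z/7
(s(E(B)) - 22)² = ((-9 + (⅐)*1) - 22)² = ((-9 + ⅐) - 22)² = (-62/7 - 22)² = (-216/7)² = 46656/49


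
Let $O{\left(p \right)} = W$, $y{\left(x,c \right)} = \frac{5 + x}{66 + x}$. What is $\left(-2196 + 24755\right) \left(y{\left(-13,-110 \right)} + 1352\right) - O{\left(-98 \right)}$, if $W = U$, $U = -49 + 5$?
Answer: $\frac{1616309564}{53} \approx 3.0496 \cdot 10^{7}$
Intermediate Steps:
$U = -44$
$W = -44$
$y{\left(x,c \right)} = \frac{5 + x}{66 + x}$
$O{\left(p \right)} = -44$
$\left(-2196 + 24755\right) \left(y{\left(-13,-110 \right)} + 1352\right) - O{\left(-98 \right)} = \left(-2196 + 24755\right) \left(\frac{5 - 13}{66 - 13} + 1352\right) - -44 = 22559 \left(\frac{1}{53} \left(-8\right) + 1352\right) + 44 = 22559 \left(- \frac{8}{53} + 1352\right) + 44 = 22559 \cdot \frac{71648}{53} + 44 = \frac{1616307232}{53} + 44 = \frac{1616309564}{53}$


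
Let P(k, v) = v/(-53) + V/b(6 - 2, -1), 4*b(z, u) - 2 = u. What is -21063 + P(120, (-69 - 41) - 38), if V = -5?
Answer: -1117251/53 ≈ -21080.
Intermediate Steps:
b(z, u) = ½ + u/4
P(k, v) = -20 - v/53 (P(k, v) = v/(-53) - 5/(½ + (¼)*(-1)) = v*(-1/53) - 5/(½ - ¼) = -v/53 - 5/¼ = -v/53 - 5*4 = -v/53 - 20 = -20 - v/53)
-21063 + P(120, (-69 - 41) - 38) = -21063 + (-20 - ((-69 - 41) - 38)/53) = -21063 + (-20 - (-110 - 38)/53) = -21063 + (-20 - 1/53*(-148)) = -21063 + (-20 + 148/53) = -21063 - 912/53 = -1117251/53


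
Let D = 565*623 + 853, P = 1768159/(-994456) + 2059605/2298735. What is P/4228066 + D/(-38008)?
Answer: -9473302554984209699891/1020443010641014217968 ≈ -9.2835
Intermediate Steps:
P = -44807609533/50799795848 (P = 1768159*(-1/994456) + 2059605*(1/2298735) = -1768159/994456 + 45769/51083 = -44807609533/50799795848 ≈ -0.88204)
D = 352848 (D = 351995 + 853 = 352848)
P/4228066 + D/(-38008) = -44807609533/50799795848/4228066 + 352848/(-38008) = -44807609533/50799795848*1/4228066 + 352848*(-1/38008) = -44807609533/214784889631869968 - 44106/4751 = -9473302554984209699891/1020443010641014217968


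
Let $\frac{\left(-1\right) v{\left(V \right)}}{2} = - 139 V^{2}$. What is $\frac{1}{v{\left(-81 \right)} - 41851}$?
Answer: $\frac{1}{1782107} \approx 5.6113 \cdot 10^{-7}$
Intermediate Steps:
$v{\left(V \right)} = 278 V^{2}$ ($v{\left(V \right)} = - 2 \left(- 139 V^{2}\right) = 278 V^{2}$)
$\frac{1}{v{\left(-81 \right)} - 41851} = \frac{1}{278 \left(-81\right)^{2} - 41851} = \frac{1}{278 \cdot 6561 - 41851} = \frac{1}{1823958 - 41851} = \frac{1}{1782107}$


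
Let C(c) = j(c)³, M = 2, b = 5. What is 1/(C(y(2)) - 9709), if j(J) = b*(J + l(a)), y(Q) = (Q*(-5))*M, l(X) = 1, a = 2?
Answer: -1/867084 ≈ -1.1533e-6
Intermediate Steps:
y(Q) = -10*Q (y(Q) = (Q*(-5))*2 = -5*Q*2 = -10*Q)
j(J) = 5 + 5*J (j(J) = 5*(J + 1) = 5*(1 + J) = 5 + 5*J)
C(c) = (5 + 5*c)³
1/(C(y(2)) - 9709) = 1/(125*(1 - 10*2)³ - 9709) = 1/(125*(1 - 20)³ - 9709) = 1/(125*(-19)³ - 9709) = 1/(125*(-6859) - 9709) = 1/(-857375 - 9709) = 1/(-867084) = -1/867084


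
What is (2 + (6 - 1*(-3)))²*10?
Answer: 1210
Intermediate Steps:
(2 + (6 - 1*(-3)))²*10 = (2 + (6 + 3))²*10 = (2 + 9)²*10 = 11²*10 = 121*10 = 1210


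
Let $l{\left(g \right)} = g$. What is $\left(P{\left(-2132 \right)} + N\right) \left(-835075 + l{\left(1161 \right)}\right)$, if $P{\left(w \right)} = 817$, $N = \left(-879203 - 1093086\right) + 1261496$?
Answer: $592058926064$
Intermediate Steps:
$N = -710793$ ($N = -1972289 + 1261496 = -710793$)
$\left(P{\left(-2132 \right)} + N\right) \left(-835075 + l{\left(1161 \right)}\right) = \left(817 - 710793\right) \left(-835075 + 1161\right) = \left(-709976\right) \left(-833914\right) = 592058926064$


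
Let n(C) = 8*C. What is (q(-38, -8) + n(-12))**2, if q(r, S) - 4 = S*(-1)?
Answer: 7056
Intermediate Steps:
q(r, S) = 4 - S (q(r, S) = 4 + S*(-1) = 4 - S)
(q(-38, -8) + n(-12))**2 = ((4 - 1*(-8)) + 8*(-12))**2 = ((4 + 8) - 96)**2 = (12 - 96)**2 = (-84)**2 = 7056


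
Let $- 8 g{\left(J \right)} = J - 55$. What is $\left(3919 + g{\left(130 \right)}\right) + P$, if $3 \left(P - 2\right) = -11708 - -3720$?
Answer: $\frac{29975}{24} \approx 1249.0$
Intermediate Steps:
$g{\left(J \right)} = \frac{55}{8} - \frac{J}{8}$ ($g{\left(J \right)} = - \frac{J - 55}{8} = - \frac{-55 + J}{8} = \frac{55}{8} - \frac{J}{8}$)
$P = - \frac{7982}{3}$ ($P = 2 + \frac{-11708 - -3720}{3} = 2 + \frac{-11708 + 3720}{3} = 2 + \frac{1}{3} \left(-7988\right) = 2 - \frac{7988}{3} = - \frac{7982}{3} \approx -2660.7$)
$\left(3919 + g{\left(130 \right)}\right) + P = \left(3919 + \left(\frac{55}{8} - \frac{65}{4}\right)\right) - \frac{7982}{3} = \left(3919 - \frac{75}{8}\right) - \frac{7982}{3} = \frac{31277}{8} - \frac{7982}{3} = \frac{29975}{24}$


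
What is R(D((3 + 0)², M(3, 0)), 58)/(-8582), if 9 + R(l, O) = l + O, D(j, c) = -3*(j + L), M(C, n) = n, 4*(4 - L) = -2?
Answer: -17/17164 ≈ -0.00099044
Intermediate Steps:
L = 9/2 (L = 4 - ¼*(-2) = 4 + ½ = 9/2 ≈ 4.5000)
D(j, c) = -27/2 - 3*j (D(j, c) = -3*(j + 9/2) = -3*(9/2 + j) = -27/2 - 3*j)
R(l, O) = -9 + O + l (R(l, O) = -9 + (l + O) = -9 + (O + l) = -9 + O + l)
R(D((3 + 0)², M(3, 0)), 58)/(-8582) = (-9 + 58 + (-27/2 - 3*(3 + 0)²))/(-8582) = (-9 + 58 + (-27/2 - 3*3²))*(-1/8582) = (-9 + 58 + (-27/2 - 3*9))*(-1/8582) = (-9 + 58 + (-27/2 - 27))*(-1/8582) = (-9 + 58 - 81/2)*(-1/8582) = (17/2)*(-1/8582) = -17/17164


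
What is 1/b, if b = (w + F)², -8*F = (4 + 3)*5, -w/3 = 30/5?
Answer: 64/32041 ≈ 0.0019974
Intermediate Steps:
w = -18 (w = -90/5 = -3*6 = -18)
F = -35/8 (F = -(4 + 3)*5/8 = -7*5/8 = -⅛*35 = -35/8 ≈ -4.3750)
b = 32041/64 (b = (-18 - 35/8)² = (-179/8)² = 32041/64 ≈ 500.64)
1/b = 1/(32041/64) = 64/32041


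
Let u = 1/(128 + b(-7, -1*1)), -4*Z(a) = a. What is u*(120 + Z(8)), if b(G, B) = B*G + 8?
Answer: 118/143 ≈ 0.82517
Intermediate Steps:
b(G, B) = 8 + B*G
Z(a) = -a/4
u = 1/143 (u = 1/(128 + (8 - 1*1*(-7))) = 1/(128 + (8 - 1*(-7))) = 1/(128 + (8 + 7)) = 1/(128 + 15) = 1/143 ≈ 0.0069930)
u*(120 + Z(8)) = (120 - 1/4*8)/143 = (120 - 2)/143 = (1/143)*118 = 118/143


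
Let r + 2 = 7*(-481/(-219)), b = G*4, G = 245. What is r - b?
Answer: -211691/219 ≈ -966.63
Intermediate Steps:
b = 980 (b = 245*4 = 980)
r = 2929/219 (r = -2 + 7*(-481/(-219)) = -2 + 7*(-481*(-1/219)) = -2 + 7*(481/219) = -2 + 3367/219 = 2929/219 ≈ 13.374)
r - b = 2929/219 - 1*980 = 2929/219 - 980 = -211691/219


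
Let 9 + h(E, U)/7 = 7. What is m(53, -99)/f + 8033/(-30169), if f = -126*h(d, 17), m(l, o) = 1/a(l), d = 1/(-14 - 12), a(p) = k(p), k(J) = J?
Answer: -750991067/2820560148 ≈ -0.26626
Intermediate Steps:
a(p) = p
d = -1/26 (d = 1/(-26) = -1/26 ≈ -0.038462)
h(E, U) = -14 (h(E, U) = -63 + 7*7 = -63 + 49 = -14)
m(l, o) = 1/l
f = 1764 (f = -126*(-14) = 1764)
m(53, -99)/f + 8033/(-30169) = 1/(53*1764) + 8033/(-30169) = (1/53)*(1/1764) + 8033*(-1/30169) = 1/93492 - 8033/30169 = -750991067/2820560148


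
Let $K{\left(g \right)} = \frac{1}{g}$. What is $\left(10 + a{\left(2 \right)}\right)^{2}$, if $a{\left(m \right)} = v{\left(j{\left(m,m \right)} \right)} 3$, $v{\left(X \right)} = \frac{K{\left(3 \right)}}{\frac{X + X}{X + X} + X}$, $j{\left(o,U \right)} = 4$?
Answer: $\frac{2601}{25} \approx 104.04$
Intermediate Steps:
$v{\left(X \right)} = \frac{1}{3 \left(1 + X\right)}$ ($v{\left(X \right)} = \frac{1}{\left(\frac{X + X}{X + X} + X\right) 3} = \frac{1}{\frac{2 X}{2 X} + X} \frac{1}{3} = \frac{1}{2 X \frac{1}{2 X} + X} \frac{1}{3} = \frac{1}{1 + X} \frac{1}{3} = \frac{1}{3 \left(1 + X\right)}$)
$a{\left(m \right)} = \frac{1}{5}$ ($a{\left(m \right)} = \frac{1}{3 \left(1 + 4\right)} 3 = \frac{1}{3 \cdot 5} \cdot 3 = \frac{1}{3} \cdot \frac{1}{5} \cdot 3 = \frac{1}{15} \cdot 3 = \frac{1}{5}$)
$\left(10 + a{\left(2 \right)}\right)^{2} = \left(10 + \frac{1}{5}\right)^{2} = \left(\frac{51}{5}\right)^{2} = \frac{2601}{25}$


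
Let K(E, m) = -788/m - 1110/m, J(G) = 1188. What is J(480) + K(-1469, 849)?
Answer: 1006714/849 ≈ 1185.8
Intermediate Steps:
K(E, m) = -1898/m
J(480) + K(-1469, 849) = 1188 - 1898/849 = 1006714/849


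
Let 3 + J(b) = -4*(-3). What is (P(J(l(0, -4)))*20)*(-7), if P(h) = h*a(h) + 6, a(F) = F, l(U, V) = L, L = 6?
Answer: -12180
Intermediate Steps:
l(U, V) = 6
J(b) = 9 (J(b) = -3 - 4*(-3) = -3 + 12 = 9)
P(h) = 6 + h² (P(h) = h*h + 6 = h² + 6 = 6 + h²)
(P(J(l(0, -4)))*20)*(-7) = ((6 + 9²)*20)*(-7) = ((6 + 81)*20)*(-7) = (87*20)*(-7) = 1740*(-7) = -12180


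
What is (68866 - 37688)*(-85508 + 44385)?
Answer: -1282132894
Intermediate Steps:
(68866 - 37688)*(-85508 + 44385) = 31178*(-41123) = -1282132894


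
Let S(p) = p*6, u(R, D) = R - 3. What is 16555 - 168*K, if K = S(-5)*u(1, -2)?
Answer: 6475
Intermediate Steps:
u(R, D) = -3 + R
S(p) = 6*p
K = 60 (K = (6*(-5))*(-3 + 1) = -30*(-2) = 60)
16555 - 168*K = 16555 - 168*60 = 16555 - 10080 = 6475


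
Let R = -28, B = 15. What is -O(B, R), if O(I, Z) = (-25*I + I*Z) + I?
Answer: 780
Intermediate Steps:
O(I, Z) = -24*I + I*Z
-O(B, R) = -15*(-24 - 28) = -15*(-52) = -1*(-780) = 780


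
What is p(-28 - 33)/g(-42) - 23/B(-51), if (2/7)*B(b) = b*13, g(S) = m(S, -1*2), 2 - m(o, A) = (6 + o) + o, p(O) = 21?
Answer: 101141/371280 ≈ 0.27241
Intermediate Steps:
m(o, A) = -4 - 2*o (m(o, A) = 2 - ((6 + o) + o) = 2 - (6 + 2*o) = 2 + (-6 - 2*o) = -4 - 2*o)
g(S) = -4 - 2*S
B(b) = 91*b/2 (B(b) = 7*(b*13)/2 = 7*(13*b)/2 = 91*b/2)
p(-28 - 33)/g(-42) - 23/B(-51) = 21/(-4 - 2*(-42)) - 23/((91/2)*(-51)) = 21/(-4 + 84) - 23/(-4641/2) = 21/80 - 23*(-2/4641) = 21*(1/80) + 46/4641 = 21/80 + 46/4641 = 101141/371280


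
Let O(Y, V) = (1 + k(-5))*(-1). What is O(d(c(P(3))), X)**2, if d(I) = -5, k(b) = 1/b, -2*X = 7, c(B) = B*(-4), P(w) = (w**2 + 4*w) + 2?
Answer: 16/25 ≈ 0.64000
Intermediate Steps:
P(w) = 2 + w**2 + 4*w
c(B) = -4*B
X = -7/2 (X = -1/2*7 = -7/2 ≈ -3.5000)
O(Y, V) = -4/5 (O(Y, V) = (1 + 1/(-5))*(-1) = (1 - 1/5)*(-1) = (4/5)*(-1) = -4/5)
O(d(c(P(3))), X)**2 = (-4/5)**2 = 16/25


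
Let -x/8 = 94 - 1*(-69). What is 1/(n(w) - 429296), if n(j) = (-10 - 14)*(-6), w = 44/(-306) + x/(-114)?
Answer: -1/429152 ≈ -2.3302e-6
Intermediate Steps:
x = -1304 (x = -8*(94 - 1*(-69)) = -8*(94 + 69) = -8*163 = -1304)
w = 32834/2907 (w = 44/(-306) - 1304/(-114) = 44*(-1/306) - 1304*(-1/114) = -22/153 + 652/57 = 32834/2907 ≈ 11.295)
n(j) = 144 (n(j) = -24*(-6) = 144)
1/(n(w) - 429296) = 1/(144 - 429296) = 1/(-429152) = -1/429152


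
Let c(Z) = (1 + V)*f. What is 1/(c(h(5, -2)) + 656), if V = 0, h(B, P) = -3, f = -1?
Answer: 1/655 ≈ 0.0015267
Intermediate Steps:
c(Z) = -1 (c(Z) = (1 + 0)*(-1) = 1*(-1) = -1)
1/(c(h(5, -2)) + 656) = 1/(-1 + 656) = 1/655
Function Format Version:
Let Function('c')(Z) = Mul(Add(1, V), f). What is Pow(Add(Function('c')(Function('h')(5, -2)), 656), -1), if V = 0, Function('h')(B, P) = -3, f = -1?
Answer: Rational(1, 655) ≈ 0.0015267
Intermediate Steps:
Function('c')(Z) = -1 (Function('c')(Z) = Mul(Add(1, 0), -1) = Mul(1, -1) = -1)
Pow(Add(Function('c')(Function('h')(5, -2)), 656), -1) = Pow(Add(-1, 656), -1) = Pow(655, -1) = Rational(1, 655)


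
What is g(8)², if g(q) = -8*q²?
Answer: 262144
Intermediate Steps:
g(8)² = (-8*8²)² = (-8*64)² = (-512)² = 262144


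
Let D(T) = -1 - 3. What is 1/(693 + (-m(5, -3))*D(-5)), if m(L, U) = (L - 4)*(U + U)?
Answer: 1/669 ≈ 0.0014948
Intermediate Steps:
m(L, U) = 2*U*(-4 + L) (m(L, U) = (-4 + L)*(2*U) = 2*U*(-4 + L))
D(T) = -4
1/(693 + (-m(5, -3))*D(-5)) = 1/(693 - 2*(-3)*(-4 + 5)*(-4)) = 1/(693 - 2*(-3)*(-4)) = 1/(693 - 1*(-6)*(-4)) = 1/(693 + 6*(-4)) = 1/(693 - 24) = 1/669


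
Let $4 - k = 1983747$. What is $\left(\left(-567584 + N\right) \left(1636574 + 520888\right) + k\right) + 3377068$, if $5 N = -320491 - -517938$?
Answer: $- \frac{5696713192901}{5} \approx -1.1393 \cdot 10^{12}$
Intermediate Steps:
$N = \frac{197447}{5}$ ($N = \frac{-320491 - -517938}{5} = \frac{-320491 + 517938}{5} = \frac{1}{5} \cdot 197447 = \frac{197447}{5} \approx 39489.0$)
$k = -1983743$ ($k = 4 - 1983747 = -1983743$)
$\left(\left(-567584 + N\right) \left(1636574 + 520888\right) + k\right) + 3377068 = \left(\left(-567584 + \frac{197447}{5}\right) \left(1636574 + 520888\right) - 1983743\right) + 3377068 = \left(\left(- \frac{2640473}{5}\right) 2157462 - 1983743\right) + 3377068 = \left(- \frac{5696720159526}{5} - 1983743\right) + 3377068 = - \frac{5696730078241}{5} + 3377068 = - \frac{5696713192901}{5}$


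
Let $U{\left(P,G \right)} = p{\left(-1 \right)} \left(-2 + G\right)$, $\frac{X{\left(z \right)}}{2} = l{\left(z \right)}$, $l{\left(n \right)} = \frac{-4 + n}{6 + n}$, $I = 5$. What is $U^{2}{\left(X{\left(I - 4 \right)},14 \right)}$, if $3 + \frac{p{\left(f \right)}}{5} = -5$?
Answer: $230400$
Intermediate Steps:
$l{\left(n \right)} = \frac{-4 + n}{6 + n}$
$p{\left(f \right)} = -40$ ($p{\left(f \right)} = -15 + 5 \left(-5\right) = -15 - 25 = -40$)
$X{\left(z \right)} = \frac{2 \left(-4 + z\right)}{6 + z}$ ($X{\left(z \right)} = 2 \frac{-4 + z}{6 + z} = \frac{2 \left(-4 + z\right)}{6 + z}$)
$U{\left(P,G \right)} = 80 - 40 G$ ($U{\left(P,G \right)} = - 40 \left(-2 + G\right) = 80 - 40 G$)
$U^{2}{\left(X{\left(I - 4 \right)},14 \right)} = \left(80 - 560\right)^{2} = \left(-480\right)^{2} = 230400$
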